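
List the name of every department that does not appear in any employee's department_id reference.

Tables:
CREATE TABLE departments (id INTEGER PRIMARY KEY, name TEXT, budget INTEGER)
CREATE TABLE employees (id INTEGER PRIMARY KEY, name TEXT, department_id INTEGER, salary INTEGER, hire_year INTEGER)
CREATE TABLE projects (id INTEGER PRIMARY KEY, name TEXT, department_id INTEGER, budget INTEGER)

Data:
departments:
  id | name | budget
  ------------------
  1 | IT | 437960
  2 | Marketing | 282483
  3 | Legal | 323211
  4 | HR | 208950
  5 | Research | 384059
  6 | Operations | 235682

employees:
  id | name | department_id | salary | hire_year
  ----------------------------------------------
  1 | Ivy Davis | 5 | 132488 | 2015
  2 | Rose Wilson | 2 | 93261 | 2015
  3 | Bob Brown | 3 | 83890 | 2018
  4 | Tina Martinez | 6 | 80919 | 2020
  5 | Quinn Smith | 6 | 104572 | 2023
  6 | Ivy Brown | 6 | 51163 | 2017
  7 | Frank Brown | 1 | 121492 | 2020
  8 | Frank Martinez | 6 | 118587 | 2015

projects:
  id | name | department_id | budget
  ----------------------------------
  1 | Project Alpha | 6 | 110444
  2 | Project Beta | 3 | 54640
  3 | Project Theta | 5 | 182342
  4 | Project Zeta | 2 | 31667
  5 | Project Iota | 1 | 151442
SELECT p.name FROM departments p LEFT JOIN employees c ON c.department_id = p.id WHERE c.id IS NULL

Execution result:
HR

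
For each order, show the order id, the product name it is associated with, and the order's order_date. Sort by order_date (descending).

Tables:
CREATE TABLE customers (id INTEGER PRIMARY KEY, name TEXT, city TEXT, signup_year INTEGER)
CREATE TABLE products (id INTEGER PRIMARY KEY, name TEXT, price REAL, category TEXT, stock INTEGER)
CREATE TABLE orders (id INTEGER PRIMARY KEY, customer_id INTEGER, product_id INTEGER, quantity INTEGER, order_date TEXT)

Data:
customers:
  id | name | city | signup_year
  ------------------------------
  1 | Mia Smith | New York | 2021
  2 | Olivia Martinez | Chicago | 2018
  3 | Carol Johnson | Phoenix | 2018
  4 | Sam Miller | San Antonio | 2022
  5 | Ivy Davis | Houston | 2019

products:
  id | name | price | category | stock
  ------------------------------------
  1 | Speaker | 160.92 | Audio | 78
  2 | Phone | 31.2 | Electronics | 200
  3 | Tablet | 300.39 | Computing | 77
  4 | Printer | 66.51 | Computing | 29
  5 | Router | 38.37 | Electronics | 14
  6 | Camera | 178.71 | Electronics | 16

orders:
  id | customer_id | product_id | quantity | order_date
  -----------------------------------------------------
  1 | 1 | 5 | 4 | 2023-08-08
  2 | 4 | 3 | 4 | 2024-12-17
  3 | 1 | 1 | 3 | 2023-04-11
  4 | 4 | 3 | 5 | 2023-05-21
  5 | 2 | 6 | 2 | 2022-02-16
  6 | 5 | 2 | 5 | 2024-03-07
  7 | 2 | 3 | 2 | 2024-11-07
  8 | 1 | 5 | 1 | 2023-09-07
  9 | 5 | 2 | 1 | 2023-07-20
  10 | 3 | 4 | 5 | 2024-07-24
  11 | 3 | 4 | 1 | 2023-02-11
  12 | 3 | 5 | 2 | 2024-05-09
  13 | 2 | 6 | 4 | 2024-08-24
SELECT c.id, p.name AS product, c.order_date FROM orders c JOIN products p ON c.product_id = p.id ORDER BY c.order_date DESC

Execution result:
id | product | order_date
2 | Tablet | 2024-12-17
7 | Tablet | 2024-11-07
13 | Camera | 2024-08-24
10 | Printer | 2024-07-24
12 | Router | 2024-05-09
6 | Phone | 2024-03-07
8 | Router | 2023-09-07
1 | Router | 2023-08-08
9 | Phone | 2023-07-20
4 | Tablet | 2023-05-21
3 | Speaker | 2023-04-11
11 | Printer | 2023-02-11
5 | Camera | 2022-02-16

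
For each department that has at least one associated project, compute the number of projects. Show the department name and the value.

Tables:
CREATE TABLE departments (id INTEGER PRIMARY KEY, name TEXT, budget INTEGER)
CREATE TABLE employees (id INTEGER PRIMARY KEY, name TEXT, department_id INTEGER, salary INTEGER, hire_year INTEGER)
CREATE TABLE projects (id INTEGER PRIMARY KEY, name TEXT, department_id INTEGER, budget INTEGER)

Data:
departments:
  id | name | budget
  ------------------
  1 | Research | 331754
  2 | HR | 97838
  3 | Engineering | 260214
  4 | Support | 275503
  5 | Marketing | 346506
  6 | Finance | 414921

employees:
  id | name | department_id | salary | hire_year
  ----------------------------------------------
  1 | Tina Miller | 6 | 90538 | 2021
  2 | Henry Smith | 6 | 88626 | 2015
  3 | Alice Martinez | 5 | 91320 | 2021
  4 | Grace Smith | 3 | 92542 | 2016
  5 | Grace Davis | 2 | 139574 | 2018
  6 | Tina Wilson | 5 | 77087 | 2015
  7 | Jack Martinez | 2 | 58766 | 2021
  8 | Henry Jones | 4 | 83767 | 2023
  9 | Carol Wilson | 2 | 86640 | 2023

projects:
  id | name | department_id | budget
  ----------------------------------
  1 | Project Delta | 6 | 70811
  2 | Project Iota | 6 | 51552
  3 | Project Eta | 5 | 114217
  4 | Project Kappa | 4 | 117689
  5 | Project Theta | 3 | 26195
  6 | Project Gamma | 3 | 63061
SELECT p.name, COUNT(*) AS n FROM projects c JOIN departments p ON c.department_id = p.id GROUP BY p.id, p.name

Execution result:
name | n
Engineering | 2
Support | 1
Marketing | 1
Finance | 2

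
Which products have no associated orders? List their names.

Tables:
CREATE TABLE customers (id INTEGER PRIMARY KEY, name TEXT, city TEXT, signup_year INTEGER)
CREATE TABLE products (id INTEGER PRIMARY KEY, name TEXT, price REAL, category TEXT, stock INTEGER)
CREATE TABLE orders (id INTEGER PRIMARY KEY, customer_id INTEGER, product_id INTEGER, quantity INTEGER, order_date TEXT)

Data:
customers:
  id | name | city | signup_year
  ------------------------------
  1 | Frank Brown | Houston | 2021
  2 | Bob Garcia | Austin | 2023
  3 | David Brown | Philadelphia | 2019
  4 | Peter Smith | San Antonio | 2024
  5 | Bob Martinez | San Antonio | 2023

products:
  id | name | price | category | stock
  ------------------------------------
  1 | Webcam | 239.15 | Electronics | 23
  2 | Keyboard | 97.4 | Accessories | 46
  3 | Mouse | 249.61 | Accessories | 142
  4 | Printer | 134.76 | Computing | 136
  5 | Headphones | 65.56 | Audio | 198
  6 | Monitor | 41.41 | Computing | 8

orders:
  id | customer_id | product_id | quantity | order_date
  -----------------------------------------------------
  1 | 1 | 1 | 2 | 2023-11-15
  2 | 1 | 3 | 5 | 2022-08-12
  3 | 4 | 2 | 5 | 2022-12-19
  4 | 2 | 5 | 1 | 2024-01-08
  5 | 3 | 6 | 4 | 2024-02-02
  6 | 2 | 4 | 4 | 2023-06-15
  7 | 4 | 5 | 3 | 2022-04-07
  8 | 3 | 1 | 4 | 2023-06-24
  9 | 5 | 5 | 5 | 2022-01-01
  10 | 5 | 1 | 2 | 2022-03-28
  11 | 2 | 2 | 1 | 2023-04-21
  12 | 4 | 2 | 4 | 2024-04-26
SELECT p.name FROM products p LEFT JOIN orders c ON c.product_id = p.id WHERE c.id IS NULL

Execution result:
(no rows)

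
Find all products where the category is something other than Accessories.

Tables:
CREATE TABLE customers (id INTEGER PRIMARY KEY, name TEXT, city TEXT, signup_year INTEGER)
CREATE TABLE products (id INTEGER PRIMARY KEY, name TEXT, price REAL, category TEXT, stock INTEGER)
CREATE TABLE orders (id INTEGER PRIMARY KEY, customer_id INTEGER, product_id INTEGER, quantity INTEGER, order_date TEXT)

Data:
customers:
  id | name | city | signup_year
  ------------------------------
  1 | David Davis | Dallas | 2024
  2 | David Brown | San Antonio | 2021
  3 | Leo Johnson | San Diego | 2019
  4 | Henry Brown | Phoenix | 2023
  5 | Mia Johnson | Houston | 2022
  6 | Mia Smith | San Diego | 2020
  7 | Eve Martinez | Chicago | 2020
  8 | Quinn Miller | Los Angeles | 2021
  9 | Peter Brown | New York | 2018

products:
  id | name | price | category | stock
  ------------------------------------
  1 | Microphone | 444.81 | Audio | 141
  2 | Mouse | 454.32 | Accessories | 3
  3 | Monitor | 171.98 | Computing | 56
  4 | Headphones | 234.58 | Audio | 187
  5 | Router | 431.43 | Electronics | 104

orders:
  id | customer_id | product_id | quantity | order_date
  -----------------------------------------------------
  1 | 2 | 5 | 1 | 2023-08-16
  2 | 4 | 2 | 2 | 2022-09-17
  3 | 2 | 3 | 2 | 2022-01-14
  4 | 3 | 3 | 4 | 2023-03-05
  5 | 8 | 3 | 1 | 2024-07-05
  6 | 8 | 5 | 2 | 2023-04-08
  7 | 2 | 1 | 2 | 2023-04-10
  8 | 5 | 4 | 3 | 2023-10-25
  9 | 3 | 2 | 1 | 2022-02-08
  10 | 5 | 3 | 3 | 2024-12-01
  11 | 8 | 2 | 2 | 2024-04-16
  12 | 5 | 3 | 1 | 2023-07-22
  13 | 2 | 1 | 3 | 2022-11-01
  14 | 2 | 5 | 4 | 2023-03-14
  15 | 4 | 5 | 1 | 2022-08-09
SELECT name, category FROM products WHERE category <> 'Accessories'

Execution result:
name | category
Microphone | Audio
Monitor | Computing
Headphones | Audio
Router | Electronics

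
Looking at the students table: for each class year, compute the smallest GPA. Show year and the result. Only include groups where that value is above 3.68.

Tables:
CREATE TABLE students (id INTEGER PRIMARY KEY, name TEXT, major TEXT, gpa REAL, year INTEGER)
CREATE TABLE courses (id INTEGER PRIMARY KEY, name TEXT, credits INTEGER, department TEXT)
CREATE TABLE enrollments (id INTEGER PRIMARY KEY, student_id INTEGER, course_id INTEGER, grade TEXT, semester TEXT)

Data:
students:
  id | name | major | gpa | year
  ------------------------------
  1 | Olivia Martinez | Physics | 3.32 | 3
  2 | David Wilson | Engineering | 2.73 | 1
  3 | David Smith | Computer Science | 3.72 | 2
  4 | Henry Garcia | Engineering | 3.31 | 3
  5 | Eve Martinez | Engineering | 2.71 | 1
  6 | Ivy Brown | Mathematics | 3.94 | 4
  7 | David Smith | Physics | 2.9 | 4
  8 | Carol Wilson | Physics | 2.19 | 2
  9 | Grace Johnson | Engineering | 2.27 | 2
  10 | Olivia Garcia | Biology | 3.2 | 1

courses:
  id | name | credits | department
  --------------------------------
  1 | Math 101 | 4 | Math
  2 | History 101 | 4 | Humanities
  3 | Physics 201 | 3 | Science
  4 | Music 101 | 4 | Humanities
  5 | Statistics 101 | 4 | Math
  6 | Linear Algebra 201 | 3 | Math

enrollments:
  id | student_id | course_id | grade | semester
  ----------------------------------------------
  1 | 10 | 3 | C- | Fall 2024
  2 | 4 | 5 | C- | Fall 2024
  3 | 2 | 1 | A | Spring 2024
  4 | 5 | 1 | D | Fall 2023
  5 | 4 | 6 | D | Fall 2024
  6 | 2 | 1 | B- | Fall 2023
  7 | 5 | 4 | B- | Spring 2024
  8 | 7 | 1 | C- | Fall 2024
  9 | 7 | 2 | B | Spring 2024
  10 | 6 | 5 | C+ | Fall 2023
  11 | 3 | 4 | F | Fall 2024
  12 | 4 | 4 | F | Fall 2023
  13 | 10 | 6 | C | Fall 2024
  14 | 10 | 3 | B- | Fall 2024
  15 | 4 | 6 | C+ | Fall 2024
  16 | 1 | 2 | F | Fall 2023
SELECT year, MIN(gpa) AS min_gpa FROM students GROUP BY year HAVING MIN(gpa) > 3.68

Execution result:
(no rows)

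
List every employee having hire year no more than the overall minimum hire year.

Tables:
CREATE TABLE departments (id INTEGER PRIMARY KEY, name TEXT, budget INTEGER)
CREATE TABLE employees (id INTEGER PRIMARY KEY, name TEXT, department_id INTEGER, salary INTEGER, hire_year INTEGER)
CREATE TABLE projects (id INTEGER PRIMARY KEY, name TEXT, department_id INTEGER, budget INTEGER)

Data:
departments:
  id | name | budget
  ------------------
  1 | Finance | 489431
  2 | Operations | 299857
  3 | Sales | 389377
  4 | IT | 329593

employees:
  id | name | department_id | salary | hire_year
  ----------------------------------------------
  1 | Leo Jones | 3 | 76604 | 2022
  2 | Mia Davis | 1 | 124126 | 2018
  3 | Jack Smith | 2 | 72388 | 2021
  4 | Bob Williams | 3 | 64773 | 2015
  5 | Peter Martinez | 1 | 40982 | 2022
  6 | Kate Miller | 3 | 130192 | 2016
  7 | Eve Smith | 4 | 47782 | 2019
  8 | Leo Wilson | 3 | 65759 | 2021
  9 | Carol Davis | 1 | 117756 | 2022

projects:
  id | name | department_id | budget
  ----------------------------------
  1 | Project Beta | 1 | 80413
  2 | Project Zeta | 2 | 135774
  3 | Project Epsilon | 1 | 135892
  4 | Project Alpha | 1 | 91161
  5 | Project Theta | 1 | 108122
SELECT name, hire_year FROM employees WHERE hire_year <= (SELECT MIN(hire_year) FROM employees)

Execution result:
name | hire_year
Bob Williams | 2015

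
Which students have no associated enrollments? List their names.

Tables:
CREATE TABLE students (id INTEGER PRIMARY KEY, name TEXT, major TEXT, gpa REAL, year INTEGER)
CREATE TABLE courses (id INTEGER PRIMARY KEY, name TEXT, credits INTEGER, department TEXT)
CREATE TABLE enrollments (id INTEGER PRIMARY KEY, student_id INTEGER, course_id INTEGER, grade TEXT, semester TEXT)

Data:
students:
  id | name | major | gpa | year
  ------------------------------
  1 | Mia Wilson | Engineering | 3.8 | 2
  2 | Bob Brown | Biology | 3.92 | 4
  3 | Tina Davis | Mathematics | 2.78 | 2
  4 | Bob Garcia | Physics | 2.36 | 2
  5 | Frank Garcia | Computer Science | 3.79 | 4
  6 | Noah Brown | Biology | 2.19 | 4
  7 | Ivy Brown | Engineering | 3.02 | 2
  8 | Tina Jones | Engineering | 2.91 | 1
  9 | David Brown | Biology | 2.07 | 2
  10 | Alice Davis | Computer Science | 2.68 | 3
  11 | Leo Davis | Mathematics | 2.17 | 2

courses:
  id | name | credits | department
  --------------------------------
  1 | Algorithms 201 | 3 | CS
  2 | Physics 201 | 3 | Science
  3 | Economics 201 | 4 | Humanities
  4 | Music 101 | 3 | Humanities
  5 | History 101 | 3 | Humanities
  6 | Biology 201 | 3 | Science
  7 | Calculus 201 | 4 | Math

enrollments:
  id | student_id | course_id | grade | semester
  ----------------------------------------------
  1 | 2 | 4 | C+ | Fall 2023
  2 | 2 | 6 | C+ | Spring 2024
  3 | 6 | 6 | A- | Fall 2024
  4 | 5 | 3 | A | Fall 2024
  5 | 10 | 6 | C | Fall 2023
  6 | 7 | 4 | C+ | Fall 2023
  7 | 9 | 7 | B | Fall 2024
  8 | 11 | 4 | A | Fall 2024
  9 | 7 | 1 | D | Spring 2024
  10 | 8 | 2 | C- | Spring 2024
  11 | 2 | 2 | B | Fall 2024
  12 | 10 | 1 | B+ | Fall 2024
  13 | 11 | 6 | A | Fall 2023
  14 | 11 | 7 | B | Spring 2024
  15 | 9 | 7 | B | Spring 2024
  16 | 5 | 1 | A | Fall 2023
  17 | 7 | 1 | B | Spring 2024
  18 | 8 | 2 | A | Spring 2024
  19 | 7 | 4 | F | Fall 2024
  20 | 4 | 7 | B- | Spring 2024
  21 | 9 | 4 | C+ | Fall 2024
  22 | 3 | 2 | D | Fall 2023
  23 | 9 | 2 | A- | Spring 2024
SELECT p.name FROM students p LEFT JOIN enrollments c ON c.student_id = p.id WHERE c.id IS NULL

Execution result:
Mia Wilson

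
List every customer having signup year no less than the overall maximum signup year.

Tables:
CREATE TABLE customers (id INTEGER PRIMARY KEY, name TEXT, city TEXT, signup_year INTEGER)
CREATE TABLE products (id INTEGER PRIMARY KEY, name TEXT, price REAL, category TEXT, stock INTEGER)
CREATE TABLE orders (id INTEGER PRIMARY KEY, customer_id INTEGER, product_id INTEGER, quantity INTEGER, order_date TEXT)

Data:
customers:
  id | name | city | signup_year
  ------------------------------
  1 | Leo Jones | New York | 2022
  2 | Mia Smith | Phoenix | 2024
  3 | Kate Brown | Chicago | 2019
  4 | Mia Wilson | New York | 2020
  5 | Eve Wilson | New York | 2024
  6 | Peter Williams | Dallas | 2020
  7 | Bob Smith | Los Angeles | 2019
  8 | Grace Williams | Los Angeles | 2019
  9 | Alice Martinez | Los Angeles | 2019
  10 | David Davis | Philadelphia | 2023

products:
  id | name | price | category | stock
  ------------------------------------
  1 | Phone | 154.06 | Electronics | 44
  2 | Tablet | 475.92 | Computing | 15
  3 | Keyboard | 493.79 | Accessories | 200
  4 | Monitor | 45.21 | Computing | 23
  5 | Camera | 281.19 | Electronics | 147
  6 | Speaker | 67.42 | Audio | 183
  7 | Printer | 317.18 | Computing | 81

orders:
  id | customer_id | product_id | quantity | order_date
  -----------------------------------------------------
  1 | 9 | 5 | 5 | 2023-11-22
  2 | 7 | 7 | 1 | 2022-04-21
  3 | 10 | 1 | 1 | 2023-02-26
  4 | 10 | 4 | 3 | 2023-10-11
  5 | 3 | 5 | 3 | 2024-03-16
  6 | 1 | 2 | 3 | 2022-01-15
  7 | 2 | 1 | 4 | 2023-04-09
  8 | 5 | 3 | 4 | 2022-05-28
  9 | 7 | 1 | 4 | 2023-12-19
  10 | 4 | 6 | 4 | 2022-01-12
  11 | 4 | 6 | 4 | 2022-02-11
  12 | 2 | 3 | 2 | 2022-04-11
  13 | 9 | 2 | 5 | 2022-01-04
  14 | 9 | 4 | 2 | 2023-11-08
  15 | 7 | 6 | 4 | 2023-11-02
SELECT name, signup_year FROM customers WHERE signup_year >= (SELECT MAX(signup_year) FROM customers)

Execution result:
name | signup_year
Mia Smith | 2024
Eve Wilson | 2024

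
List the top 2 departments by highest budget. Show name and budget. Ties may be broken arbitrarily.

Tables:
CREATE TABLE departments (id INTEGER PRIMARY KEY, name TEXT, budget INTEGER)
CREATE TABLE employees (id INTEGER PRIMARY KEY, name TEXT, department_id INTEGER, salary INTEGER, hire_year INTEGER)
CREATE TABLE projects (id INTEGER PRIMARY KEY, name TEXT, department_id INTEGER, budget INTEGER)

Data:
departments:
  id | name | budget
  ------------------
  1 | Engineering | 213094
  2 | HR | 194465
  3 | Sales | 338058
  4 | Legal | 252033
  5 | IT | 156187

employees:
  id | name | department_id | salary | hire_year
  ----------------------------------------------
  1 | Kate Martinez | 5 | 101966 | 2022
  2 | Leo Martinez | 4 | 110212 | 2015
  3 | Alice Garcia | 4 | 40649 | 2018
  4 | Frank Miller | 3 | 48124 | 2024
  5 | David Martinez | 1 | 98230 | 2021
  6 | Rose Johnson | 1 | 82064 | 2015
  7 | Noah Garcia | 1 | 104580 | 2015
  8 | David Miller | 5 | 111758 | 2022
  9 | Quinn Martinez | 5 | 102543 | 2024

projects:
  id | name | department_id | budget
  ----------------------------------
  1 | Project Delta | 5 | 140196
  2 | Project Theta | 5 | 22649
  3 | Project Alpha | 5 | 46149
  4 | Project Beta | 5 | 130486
SELECT name, budget FROM departments ORDER BY budget DESC LIMIT 2

Execution result:
name | budget
Sales | 338058
Legal | 252033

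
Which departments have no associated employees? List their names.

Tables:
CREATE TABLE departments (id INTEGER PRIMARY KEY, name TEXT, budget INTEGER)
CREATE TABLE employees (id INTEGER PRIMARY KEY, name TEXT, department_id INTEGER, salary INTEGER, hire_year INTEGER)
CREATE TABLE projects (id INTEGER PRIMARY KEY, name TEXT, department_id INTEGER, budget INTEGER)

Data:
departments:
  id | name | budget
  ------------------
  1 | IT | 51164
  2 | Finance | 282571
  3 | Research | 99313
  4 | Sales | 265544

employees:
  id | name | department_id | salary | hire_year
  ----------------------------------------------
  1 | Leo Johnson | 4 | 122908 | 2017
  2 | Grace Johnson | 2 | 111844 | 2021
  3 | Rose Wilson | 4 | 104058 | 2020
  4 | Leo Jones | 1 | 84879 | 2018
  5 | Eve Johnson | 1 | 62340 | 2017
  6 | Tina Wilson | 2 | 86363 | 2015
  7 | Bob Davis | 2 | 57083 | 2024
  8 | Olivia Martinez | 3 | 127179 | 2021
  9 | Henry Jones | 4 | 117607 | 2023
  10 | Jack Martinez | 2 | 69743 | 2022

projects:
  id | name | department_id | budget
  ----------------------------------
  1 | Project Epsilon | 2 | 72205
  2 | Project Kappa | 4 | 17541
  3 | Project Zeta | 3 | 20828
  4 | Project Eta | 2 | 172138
SELECT p.name FROM departments p LEFT JOIN employees c ON c.department_id = p.id WHERE c.id IS NULL

Execution result:
(no rows)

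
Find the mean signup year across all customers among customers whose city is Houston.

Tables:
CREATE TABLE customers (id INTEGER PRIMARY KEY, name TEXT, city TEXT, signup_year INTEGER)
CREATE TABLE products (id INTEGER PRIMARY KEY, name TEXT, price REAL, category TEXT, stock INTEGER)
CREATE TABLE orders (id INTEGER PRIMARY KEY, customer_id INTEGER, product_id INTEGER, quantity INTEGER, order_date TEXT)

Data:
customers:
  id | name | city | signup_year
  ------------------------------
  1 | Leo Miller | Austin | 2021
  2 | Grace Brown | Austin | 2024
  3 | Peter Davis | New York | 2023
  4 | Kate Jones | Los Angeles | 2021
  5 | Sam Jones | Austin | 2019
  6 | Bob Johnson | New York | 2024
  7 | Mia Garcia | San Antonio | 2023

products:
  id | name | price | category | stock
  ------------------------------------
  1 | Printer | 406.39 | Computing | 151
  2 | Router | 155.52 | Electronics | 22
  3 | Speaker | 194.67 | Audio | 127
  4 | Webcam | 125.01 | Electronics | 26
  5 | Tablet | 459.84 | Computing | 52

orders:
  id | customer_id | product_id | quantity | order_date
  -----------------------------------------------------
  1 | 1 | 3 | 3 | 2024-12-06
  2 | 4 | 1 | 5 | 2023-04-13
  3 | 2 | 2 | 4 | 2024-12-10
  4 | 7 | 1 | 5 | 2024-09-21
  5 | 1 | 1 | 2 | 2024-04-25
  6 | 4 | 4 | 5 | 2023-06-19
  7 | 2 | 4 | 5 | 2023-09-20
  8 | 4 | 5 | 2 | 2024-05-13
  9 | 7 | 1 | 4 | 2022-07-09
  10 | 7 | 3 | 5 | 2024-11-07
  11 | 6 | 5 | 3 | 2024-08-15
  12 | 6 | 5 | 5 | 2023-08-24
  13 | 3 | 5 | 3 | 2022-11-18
SELECT AVG(signup_year) FROM customers WHERE city = 'Houston'

Execution result:
NULL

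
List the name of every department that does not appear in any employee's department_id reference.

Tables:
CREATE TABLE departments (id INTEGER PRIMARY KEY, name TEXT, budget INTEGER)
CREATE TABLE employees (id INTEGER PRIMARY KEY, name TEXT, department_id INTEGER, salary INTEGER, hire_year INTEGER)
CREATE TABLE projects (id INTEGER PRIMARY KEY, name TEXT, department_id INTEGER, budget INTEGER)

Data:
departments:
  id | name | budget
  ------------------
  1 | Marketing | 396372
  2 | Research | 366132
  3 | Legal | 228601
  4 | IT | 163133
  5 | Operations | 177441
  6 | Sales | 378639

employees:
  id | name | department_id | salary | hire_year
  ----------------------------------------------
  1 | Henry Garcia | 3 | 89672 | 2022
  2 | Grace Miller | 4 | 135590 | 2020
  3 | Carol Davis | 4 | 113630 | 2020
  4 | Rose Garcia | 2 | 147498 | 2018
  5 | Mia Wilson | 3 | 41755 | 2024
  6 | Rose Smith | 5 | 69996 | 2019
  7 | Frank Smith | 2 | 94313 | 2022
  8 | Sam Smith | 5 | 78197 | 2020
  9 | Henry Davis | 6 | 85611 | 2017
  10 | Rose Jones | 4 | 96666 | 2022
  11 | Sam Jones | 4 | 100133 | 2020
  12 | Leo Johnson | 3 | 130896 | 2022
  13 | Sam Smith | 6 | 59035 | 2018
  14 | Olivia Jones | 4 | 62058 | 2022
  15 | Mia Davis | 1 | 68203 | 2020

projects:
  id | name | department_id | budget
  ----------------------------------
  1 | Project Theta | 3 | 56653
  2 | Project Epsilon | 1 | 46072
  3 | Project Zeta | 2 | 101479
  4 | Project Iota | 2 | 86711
SELECT p.name FROM departments p LEFT JOIN employees c ON c.department_id = p.id WHERE c.id IS NULL

Execution result:
(no rows)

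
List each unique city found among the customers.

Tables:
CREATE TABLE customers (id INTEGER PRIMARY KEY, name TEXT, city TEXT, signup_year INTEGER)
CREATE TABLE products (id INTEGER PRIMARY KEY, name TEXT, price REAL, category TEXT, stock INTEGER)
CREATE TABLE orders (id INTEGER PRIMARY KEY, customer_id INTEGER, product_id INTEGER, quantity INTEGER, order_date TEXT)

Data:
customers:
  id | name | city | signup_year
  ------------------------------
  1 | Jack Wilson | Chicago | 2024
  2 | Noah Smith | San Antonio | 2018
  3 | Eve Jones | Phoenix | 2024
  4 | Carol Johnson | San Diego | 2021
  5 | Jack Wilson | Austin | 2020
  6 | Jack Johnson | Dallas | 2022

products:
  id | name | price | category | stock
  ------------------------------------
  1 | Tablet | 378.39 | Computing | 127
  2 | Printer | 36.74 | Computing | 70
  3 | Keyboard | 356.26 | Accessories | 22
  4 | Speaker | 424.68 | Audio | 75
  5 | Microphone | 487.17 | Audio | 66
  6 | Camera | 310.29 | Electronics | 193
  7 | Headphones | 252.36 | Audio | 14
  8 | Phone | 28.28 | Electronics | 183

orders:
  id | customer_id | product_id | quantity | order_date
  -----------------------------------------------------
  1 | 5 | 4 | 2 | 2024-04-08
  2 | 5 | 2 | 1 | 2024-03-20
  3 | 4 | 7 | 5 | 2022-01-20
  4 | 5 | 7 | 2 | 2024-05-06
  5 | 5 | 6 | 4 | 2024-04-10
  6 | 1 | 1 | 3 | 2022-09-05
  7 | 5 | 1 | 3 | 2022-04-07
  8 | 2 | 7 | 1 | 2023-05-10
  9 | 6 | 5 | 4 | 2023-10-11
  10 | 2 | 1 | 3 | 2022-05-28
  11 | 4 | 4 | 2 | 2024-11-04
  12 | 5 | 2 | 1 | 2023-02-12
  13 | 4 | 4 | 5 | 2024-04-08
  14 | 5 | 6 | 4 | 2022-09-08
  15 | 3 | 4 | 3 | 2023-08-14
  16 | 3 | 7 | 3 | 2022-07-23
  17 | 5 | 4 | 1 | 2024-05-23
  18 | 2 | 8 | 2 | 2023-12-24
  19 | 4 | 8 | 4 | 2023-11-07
SELECT DISTINCT city FROM customers

Execution result:
city
Chicago
San Antonio
Phoenix
San Diego
Austin
Dallas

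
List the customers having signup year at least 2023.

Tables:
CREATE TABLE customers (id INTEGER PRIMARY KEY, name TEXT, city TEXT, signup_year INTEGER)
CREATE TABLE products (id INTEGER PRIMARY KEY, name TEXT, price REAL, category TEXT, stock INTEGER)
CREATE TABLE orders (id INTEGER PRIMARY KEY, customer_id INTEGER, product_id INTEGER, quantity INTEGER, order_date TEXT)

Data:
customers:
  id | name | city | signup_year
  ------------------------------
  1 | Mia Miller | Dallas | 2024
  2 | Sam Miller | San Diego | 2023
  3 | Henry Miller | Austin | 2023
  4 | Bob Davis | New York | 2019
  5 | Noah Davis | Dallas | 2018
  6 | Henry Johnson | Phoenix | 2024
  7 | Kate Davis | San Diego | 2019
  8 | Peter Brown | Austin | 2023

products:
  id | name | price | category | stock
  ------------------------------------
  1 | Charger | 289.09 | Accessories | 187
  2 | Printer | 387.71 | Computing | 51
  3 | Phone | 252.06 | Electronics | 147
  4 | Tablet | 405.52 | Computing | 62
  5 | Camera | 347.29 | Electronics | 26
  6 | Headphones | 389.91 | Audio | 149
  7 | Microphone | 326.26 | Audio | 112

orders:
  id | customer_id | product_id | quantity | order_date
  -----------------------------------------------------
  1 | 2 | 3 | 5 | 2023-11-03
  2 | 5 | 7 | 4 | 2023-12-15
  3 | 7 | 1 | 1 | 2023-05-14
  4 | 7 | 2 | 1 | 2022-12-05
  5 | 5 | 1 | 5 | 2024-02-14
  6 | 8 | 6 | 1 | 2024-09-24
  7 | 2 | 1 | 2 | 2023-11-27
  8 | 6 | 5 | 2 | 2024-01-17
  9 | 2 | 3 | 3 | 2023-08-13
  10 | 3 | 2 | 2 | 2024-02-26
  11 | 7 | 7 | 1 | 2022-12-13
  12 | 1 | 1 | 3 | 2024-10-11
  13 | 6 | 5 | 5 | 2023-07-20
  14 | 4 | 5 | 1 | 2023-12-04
SELECT name, signup_year FROM customers WHERE signup_year >= 2023

Execution result:
name | signup_year
Mia Miller | 2024
Sam Miller | 2023
Henry Miller | 2023
Henry Johnson | 2024
Peter Brown | 2023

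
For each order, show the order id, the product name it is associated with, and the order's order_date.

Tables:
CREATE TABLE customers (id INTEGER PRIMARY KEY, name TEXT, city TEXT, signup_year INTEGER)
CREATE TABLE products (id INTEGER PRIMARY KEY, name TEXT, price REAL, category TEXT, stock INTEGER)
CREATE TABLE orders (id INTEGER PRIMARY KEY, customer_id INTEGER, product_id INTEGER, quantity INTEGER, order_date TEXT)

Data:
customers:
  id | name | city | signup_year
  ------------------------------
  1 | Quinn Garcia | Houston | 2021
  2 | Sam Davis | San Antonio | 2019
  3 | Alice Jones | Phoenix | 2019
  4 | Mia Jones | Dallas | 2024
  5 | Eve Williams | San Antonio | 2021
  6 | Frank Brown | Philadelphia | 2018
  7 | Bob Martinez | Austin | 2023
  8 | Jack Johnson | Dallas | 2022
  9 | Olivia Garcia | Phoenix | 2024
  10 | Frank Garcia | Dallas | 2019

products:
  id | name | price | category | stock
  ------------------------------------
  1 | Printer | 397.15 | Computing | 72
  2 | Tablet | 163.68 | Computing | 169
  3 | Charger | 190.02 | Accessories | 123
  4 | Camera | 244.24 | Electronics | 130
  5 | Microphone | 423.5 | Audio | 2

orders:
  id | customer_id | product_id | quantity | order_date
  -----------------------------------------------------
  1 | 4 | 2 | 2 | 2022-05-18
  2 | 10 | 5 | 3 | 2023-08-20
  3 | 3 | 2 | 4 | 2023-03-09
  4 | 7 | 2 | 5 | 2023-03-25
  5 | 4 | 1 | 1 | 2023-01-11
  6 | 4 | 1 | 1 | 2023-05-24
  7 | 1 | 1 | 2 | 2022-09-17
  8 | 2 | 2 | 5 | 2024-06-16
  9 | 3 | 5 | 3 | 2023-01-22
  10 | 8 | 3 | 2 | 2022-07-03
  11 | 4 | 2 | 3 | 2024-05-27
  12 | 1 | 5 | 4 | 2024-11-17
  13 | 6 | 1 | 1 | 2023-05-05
SELECT c.id, p.name AS product, c.order_date FROM orders c JOIN products p ON c.product_id = p.id

Execution result:
id | product | order_date
1 | Tablet | 2022-05-18
2 | Microphone | 2023-08-20
3 | Tablet | 2023-03-09
4 | Tablet | 2023-03-25
5 | Printer | 2023-01-11
6 | Printer | 2023-05-24
7 | Printer | 2022-09-17
8 | Tablet | 2024-06-16
9 | Microphone | 2023-01-22
10 | Charger | 2022-07-03
11 | Tablet | 2024-05-27
12 | Microphone | 2024-11-17
13 | Printer | 2023-05-05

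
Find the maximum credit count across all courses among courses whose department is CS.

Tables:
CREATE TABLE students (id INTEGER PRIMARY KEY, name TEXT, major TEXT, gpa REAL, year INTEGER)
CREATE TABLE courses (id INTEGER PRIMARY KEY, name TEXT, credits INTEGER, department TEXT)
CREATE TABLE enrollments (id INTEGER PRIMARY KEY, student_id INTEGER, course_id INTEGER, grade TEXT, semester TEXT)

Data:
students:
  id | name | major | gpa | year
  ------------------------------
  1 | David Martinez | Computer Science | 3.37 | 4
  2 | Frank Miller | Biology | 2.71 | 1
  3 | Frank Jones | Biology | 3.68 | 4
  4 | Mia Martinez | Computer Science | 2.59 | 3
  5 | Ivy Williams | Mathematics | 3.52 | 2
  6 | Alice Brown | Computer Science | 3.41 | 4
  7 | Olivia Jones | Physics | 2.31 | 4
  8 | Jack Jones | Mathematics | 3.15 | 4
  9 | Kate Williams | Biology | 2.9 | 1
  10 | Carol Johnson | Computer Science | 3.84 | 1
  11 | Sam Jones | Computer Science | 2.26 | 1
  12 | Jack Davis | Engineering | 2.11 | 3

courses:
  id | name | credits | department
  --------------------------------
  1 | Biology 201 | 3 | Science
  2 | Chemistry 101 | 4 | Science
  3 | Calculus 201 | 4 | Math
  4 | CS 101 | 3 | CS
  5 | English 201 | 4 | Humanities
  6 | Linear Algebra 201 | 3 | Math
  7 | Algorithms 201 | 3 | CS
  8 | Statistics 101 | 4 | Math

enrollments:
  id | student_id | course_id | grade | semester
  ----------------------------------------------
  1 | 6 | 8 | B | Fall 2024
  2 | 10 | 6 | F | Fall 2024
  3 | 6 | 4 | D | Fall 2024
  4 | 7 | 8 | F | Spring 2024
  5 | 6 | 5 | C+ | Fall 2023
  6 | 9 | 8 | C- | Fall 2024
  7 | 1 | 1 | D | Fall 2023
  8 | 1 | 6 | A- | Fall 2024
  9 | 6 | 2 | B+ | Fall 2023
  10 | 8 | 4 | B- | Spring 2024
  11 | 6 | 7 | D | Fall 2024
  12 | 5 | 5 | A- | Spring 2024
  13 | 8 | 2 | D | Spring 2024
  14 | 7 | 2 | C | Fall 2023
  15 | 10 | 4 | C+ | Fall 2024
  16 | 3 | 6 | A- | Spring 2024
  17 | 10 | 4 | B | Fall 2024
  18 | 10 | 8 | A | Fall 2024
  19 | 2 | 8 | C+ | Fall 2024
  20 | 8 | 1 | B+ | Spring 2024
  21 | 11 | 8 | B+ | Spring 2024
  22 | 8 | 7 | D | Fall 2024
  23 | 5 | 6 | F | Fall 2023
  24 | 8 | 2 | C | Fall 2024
SELECT MAX(credits) FROM courses WHERE department = 'CS'

Execution result:
3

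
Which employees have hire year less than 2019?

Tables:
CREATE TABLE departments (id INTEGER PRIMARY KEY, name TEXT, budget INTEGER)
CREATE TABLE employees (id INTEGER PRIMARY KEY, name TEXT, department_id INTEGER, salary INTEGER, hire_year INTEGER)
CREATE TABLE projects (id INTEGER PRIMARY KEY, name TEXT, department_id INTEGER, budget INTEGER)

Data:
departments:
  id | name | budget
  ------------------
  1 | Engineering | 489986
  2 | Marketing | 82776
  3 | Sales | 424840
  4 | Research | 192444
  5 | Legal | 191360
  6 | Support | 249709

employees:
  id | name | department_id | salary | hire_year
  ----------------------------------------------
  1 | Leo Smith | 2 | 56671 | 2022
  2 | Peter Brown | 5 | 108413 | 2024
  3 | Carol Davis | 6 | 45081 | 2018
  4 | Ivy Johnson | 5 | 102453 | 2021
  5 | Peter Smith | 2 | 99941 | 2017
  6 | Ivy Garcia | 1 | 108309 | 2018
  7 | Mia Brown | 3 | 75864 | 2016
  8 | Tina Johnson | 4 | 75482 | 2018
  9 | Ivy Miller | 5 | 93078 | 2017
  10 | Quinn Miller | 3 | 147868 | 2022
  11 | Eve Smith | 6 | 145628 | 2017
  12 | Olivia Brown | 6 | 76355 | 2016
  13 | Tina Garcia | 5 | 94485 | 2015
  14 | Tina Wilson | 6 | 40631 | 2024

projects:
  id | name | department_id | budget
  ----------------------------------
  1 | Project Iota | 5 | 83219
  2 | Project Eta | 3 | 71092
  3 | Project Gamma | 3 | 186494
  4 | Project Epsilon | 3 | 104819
SELECT name, hire_year FROM employees WHERE hire_year < 2019

Execution result:
name | hire_year
Carol Davis | 2018
Peter Smith | 2017
Ivy Garcia | 2018
Mia Brown | 2016
Tina Johnson | 2018
Ivy Miller | 2017
Eve Smith | 2017
Olivia Brown | 2016
Tina Garcia | 2015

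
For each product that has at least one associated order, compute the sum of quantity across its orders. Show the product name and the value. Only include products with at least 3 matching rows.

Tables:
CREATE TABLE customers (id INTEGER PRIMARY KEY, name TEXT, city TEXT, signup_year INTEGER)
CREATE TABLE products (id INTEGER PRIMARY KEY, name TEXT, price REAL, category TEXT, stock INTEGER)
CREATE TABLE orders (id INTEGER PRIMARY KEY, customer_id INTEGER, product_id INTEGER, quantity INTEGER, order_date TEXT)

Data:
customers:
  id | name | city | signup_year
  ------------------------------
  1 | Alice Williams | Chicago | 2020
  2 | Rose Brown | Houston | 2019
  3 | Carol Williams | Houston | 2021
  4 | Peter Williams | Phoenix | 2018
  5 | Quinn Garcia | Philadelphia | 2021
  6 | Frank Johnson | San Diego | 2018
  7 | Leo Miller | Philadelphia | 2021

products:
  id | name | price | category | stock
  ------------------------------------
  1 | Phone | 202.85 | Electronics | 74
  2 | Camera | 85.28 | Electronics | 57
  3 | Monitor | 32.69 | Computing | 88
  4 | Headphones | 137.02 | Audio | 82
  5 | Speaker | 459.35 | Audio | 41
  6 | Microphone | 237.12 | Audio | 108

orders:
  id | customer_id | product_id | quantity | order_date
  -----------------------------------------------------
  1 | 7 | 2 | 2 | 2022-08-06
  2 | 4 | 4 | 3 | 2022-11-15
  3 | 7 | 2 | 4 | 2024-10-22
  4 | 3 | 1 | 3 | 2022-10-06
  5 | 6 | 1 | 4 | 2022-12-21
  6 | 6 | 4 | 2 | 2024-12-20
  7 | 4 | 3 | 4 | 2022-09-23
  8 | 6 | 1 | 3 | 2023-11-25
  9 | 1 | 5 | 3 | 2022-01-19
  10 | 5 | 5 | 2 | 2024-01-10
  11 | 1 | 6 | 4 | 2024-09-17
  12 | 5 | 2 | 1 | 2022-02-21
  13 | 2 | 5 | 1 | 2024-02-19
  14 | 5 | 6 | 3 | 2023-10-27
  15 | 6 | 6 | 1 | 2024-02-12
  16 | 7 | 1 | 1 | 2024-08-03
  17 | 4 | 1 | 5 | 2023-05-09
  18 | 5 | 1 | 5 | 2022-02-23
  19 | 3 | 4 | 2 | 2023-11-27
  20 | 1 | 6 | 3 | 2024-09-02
SELECT p.name, SUM(c.quantity) AS sum_quantity FROM orders c JOIN products p ON c.product_id = p.id GROUP BY p.id, p.name HAVING COUNT(*) >= 3

Execution result:
name | sum_quantity
Phone | 21
Camera | 7
Headphones | 7
Speaker | 6
Microphone | 11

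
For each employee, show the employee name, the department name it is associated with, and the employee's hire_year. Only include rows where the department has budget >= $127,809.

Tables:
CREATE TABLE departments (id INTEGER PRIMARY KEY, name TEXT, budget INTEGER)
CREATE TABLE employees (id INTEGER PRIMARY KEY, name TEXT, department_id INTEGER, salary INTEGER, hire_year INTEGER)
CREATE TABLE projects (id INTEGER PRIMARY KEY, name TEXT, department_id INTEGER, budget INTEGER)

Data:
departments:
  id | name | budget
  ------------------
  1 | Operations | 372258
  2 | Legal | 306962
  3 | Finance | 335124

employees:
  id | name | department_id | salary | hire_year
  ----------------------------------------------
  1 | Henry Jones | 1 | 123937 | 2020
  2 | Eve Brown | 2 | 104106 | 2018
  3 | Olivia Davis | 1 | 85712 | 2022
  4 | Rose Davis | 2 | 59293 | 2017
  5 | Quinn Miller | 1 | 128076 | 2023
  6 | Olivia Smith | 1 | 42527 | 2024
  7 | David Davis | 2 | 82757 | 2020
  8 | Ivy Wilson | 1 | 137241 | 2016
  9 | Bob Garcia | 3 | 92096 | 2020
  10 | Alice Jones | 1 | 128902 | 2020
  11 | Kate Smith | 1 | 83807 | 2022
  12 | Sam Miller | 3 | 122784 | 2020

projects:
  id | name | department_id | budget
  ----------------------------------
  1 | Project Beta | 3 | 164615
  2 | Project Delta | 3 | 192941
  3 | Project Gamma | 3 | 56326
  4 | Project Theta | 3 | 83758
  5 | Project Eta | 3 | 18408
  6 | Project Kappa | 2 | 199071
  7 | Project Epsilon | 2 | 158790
SELECT c.name, p.name AS department, c.hire_year FROM employees c JOIN departments p ON c.department_id = p.id WHERE p.budget >= 127809

Execution result:
name | department | hire_year
Henry Jones | Operations | 2020
Eve Brown | Legal | 2018
Olivia Davis | Operations | 2022
Rose Davis | Legal | 2017
Quinn Miller | Operations | 2023
Olivia Smith | Operations | 2024
David Davis | Legal | 2020
Ivy Wilson | Operations | 2016
Bob Garcia | Finance | 2020
Alice Jones | Operations | 2020
Kate Smith | Operations | 2022
Sam Miller | Finance | 2020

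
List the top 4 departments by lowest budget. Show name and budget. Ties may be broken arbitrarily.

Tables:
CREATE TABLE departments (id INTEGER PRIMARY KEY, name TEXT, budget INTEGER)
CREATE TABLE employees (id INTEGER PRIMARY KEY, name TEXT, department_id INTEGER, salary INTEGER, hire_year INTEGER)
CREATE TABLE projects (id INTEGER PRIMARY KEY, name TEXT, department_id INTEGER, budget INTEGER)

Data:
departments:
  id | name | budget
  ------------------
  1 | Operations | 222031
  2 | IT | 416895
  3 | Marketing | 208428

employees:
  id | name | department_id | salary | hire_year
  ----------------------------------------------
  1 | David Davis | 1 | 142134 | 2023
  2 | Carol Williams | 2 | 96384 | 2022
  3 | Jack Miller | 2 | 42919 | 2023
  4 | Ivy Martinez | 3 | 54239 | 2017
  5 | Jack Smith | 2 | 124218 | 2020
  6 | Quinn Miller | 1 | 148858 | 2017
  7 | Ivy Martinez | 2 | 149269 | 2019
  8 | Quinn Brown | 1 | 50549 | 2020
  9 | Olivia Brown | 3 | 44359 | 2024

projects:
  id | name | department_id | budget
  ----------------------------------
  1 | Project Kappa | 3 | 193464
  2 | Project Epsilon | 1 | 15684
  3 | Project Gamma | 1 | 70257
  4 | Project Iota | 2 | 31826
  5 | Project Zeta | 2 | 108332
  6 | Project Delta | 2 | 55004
SELECT name, budget FROM departments ORDER BY budget ASC LIMIT 4

Execution result:
name | budget
Marketing | 208428
Operations | 222031
IT | 416895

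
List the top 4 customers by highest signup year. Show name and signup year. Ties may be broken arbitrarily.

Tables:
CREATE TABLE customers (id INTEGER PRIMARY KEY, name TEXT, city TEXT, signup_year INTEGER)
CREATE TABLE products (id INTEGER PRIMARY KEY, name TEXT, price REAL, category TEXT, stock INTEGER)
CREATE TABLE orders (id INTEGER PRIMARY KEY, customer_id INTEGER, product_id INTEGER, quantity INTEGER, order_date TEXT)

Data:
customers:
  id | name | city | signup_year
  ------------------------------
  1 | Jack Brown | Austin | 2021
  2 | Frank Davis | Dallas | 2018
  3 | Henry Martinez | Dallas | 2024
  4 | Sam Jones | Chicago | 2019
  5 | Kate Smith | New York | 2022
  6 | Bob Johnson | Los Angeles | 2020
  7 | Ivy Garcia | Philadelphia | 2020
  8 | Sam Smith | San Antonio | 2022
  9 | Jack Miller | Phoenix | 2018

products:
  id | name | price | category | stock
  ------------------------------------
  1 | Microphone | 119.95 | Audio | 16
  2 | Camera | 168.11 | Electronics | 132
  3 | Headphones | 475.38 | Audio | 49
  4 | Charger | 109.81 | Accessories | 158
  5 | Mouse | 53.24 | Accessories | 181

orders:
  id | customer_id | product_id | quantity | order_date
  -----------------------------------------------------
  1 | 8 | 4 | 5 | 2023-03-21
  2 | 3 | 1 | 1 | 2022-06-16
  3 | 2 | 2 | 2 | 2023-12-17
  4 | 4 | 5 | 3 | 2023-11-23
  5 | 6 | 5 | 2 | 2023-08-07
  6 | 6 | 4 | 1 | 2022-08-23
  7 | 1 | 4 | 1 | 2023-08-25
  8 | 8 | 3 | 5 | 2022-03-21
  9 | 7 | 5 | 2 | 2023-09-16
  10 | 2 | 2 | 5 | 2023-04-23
SELECT name, signup_year FROM customers ORDER BY signup_year DESC LIMIT 4

Execution result:
name | signup_year
Henry Martinez | 2024
Kate Smith | 2022
Sam Smith | 2022
Jack Brown | 2021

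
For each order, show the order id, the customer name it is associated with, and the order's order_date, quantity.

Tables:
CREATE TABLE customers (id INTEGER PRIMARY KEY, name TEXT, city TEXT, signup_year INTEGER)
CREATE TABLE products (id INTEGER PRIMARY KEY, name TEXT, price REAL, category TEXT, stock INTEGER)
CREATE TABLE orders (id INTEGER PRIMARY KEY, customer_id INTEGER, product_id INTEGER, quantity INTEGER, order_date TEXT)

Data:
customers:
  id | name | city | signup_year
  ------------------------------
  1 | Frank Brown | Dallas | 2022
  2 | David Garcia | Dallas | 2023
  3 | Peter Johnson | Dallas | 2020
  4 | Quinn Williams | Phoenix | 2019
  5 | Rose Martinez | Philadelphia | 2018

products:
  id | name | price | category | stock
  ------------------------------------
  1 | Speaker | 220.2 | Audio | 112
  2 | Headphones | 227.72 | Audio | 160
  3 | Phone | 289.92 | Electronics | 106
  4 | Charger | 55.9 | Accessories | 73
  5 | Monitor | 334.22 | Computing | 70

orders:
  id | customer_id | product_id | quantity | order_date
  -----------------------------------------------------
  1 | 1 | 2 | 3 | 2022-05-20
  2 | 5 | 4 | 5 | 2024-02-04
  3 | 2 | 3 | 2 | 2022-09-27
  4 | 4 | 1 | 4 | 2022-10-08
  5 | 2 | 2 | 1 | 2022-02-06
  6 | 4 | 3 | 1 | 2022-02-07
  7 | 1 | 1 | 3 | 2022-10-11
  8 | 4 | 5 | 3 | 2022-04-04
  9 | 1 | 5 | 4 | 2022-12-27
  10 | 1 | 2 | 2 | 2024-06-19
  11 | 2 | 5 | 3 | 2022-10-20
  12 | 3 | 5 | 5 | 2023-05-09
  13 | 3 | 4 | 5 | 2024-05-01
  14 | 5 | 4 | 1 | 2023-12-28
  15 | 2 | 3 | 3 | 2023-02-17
SELECT c.id, p.name AS customer, c.order_date, c.quantity FROM orders c JOIN customers p ON c.customer_id = p.id

Execution result:
id | customer | order_date | quantity
1 | Frank Brown | 2022-05-20 | 3
2 | Rose Martinez | 2024-02-04 | 5
3 | David Garcia | 2022-09-27 | 2
4 | Quinn Williams | 2022-10-08 | 4
5 | David Garcia | 2022-02-06 | 1
6 | Quinn Williams | 2022-02-07 | 1
7 | Frank Brown | 2022-10-11 | 3
8 | Quinn Williams | 2022-04-04 | 3
9 | Frank Brown | 2022-12-27 | 4
10 | Frank Brown | 2024-06-19 | 2
11 | David Garcia | 2022-10-20 | 3
12 | Peter Johnson | 2023-05-09 | 5
13 | Peter Johnson | 2024-05-01 | 5
14 | Rose Martinez | 2023-12-28 | 1
15 | David Garcia | 2023-02-17 | 3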